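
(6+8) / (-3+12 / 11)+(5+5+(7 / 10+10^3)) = 30101 / 30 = 1003.37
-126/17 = -7.41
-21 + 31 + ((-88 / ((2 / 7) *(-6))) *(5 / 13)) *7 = 148.21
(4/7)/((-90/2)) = -4/315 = -0.01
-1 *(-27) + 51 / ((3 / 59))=1030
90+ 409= 499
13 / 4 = 3.25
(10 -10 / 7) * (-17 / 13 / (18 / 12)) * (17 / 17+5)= -4080 / 91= -44.84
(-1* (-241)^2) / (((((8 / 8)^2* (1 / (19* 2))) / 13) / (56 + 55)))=-3184813554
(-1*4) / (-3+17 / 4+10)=-16 / 45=-0.36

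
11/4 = 2.75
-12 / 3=-4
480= 480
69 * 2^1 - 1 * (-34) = 172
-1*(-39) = 39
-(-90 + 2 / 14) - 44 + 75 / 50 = 663 / 14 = 47.36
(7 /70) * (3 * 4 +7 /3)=43 /30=1.43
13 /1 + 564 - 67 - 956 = -446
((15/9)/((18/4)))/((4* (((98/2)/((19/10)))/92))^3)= 0.26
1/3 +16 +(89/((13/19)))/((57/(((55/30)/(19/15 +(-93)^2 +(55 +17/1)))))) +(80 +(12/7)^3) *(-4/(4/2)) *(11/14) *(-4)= 550.86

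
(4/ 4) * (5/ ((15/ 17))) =17/ 3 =5.67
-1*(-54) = 54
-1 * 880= -880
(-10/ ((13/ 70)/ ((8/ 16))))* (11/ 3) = -3850/ 39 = -98.72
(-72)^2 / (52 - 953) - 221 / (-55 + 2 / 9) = -44919 / 26129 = -1.72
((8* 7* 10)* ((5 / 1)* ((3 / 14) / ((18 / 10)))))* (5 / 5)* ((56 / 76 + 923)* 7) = 122857000 / 57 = 2155385.96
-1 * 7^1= -7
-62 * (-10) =620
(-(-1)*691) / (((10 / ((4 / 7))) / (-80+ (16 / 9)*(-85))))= -574912 / 63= -9125.59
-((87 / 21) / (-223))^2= -841 / 2436721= -0.00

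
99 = 99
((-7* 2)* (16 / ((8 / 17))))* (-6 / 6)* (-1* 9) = -4284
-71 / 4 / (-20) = 71 / 80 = 0.89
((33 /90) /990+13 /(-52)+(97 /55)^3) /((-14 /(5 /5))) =-47041607 /125779500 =-0.37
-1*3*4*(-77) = 924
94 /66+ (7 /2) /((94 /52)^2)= 181901 /72897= 2.50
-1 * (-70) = 70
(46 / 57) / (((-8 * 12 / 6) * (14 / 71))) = -1633 / 6384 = -0.26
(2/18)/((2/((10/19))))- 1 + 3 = 347/171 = 2.03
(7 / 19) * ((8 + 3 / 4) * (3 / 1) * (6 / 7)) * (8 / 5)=252 / 19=13.26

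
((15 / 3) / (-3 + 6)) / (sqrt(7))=5 * sqrt(7) / 21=0.63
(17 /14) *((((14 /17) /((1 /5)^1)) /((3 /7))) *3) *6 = 210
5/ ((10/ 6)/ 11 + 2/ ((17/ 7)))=5.13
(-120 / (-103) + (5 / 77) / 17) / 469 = 157595 / 63233863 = 0.00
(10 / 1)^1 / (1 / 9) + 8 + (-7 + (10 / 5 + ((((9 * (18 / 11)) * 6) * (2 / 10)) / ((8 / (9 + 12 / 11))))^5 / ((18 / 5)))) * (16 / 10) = 1586425671500092270677 / 648435615025000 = 2446543.09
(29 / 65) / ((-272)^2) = 29 / 4808960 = 0.00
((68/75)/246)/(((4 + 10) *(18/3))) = 17/387450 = 0.00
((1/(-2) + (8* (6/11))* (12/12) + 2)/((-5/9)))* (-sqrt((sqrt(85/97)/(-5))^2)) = 1161* sqrt(8245)/53350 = 1.98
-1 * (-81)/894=27/298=0.09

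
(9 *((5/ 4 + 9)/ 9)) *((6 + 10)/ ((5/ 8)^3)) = 83968/ 125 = 671.74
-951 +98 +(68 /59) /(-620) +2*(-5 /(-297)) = -2316717044 /2716065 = -852.97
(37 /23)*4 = 148 /23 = 6.43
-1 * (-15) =15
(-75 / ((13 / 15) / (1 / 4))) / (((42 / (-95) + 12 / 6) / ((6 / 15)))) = -21375 / 3848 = -5.55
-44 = -44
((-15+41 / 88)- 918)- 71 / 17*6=-1432559 / 1496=-957.59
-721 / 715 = -1.01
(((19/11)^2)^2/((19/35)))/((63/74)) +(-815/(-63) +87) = 36648182/307461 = 119.20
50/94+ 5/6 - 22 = -5819/282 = -20.63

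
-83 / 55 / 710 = -83 / 39050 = -0.00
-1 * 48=-48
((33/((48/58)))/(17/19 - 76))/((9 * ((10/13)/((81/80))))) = -0.08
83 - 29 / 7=78.86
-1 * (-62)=62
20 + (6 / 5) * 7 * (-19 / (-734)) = 37099 / 1835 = 20.22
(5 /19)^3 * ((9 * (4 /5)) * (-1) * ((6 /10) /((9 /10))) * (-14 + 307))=-175800 /6859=-25.63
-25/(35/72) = -360/7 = -51.43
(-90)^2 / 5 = 1620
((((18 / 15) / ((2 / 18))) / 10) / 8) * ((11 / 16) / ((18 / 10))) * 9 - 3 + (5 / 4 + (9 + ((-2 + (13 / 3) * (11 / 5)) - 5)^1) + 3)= 5087 / 384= 13.25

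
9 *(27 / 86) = 243 / 86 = 2.83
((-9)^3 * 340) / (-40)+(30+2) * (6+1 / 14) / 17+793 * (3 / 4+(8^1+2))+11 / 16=1650137 / 112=14733.37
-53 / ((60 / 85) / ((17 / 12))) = -15317 / 144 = -106.37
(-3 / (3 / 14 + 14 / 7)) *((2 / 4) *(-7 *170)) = 24990 / 31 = 806.13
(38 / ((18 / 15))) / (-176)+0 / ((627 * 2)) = -95 / 528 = -0.18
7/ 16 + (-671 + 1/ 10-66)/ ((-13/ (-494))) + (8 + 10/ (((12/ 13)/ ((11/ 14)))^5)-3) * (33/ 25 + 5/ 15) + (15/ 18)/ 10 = -7022453939240431/ 250927165440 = -27986.03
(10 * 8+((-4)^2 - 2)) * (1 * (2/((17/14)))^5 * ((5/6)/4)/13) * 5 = 5055545600/55374423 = 91.30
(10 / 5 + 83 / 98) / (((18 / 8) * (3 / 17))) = 1054 / 147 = 7.17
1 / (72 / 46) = 0.64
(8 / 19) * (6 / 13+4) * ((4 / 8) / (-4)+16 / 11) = 522 / 209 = 2.50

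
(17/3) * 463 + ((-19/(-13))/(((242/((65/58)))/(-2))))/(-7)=386671031/147378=2623.67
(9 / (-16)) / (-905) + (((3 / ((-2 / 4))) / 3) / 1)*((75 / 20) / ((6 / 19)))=-343891 / 14480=-23.75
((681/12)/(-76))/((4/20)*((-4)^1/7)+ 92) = -7945/977664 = -0.01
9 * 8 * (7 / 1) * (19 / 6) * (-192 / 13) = -306432 / 13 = -23571.69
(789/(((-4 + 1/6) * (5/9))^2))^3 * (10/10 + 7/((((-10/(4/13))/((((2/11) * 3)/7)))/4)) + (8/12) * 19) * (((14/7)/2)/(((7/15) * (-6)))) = -59209805634440559463584/2315373826390625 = -25572460.46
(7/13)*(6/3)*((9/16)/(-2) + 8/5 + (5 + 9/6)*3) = 23317/1040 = 22.42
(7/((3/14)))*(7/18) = 343/27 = 12.70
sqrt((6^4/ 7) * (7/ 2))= 18 * sqrt(2)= 25.46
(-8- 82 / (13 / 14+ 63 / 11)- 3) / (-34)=583 / 850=0.69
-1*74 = -74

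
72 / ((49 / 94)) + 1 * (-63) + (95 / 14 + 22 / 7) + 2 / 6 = 25103 / 294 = 85.38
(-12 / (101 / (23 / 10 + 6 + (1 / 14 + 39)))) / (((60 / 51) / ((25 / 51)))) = -1658 / 707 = -2.35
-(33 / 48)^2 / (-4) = 121 / 1024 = 0.12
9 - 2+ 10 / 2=12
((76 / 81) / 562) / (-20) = -19 / 227610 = -0.00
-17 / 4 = -4.25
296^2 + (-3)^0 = 87617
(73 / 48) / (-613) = -73 / 29424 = -0.00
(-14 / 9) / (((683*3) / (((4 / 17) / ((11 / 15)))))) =-280 / 1149489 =-0.00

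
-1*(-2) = 2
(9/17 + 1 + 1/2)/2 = 1.01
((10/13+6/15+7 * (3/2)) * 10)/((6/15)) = 7585/26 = 291.73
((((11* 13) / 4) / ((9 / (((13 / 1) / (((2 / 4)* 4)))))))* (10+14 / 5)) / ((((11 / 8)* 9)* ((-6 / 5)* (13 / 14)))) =-5824 / 243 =-23.97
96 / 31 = 3.10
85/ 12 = 7.08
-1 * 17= -17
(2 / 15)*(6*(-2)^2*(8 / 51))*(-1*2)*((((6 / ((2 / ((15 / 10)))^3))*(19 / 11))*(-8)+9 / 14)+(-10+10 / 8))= 169856 / 3927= 43.25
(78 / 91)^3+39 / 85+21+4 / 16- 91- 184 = -29465377 / 116620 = -252.66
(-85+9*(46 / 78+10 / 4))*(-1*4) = 228.77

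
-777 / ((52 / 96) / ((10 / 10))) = -18648 / 13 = -1434.46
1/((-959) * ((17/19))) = -19/16303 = -0.00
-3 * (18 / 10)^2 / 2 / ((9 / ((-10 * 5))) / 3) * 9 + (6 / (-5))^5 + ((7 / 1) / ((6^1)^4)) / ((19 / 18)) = 3105859307 / 4275000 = 726.52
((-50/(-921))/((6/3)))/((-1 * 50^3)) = -1/4605000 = -0.00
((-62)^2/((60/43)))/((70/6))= 41323/175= 236.13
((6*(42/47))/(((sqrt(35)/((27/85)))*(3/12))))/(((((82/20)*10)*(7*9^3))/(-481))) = -7696*sqrt(35)/17198475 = -0.00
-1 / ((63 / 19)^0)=-1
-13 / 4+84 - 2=315 / 4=78.75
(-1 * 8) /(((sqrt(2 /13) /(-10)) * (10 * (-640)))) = -sqrt(26) /160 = -0.03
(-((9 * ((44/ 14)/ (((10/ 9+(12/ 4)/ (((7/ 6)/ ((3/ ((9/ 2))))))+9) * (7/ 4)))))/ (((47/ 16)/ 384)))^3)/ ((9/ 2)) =-18665695655958260219904/ 14725040979532625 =-1267615.87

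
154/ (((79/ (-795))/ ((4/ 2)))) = -3099.49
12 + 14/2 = 19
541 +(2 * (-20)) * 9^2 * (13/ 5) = -7883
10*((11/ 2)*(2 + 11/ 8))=185.62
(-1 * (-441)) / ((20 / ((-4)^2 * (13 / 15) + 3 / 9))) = 31311 / 100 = 313.11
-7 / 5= -1.40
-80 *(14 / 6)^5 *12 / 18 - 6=-3694.78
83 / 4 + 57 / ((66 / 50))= 2813 / 44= 63.93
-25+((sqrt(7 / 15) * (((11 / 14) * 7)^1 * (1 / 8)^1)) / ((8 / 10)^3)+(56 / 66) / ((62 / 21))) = -23.80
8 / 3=2.67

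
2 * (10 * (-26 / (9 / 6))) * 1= -1040 / 3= -346.67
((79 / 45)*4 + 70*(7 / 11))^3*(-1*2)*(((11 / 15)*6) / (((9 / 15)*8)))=-8316073115788 / 33078375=-251405.13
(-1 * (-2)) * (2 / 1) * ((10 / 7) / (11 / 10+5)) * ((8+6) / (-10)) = -80 / 61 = -1.31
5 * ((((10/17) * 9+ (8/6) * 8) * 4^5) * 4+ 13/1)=16674035/51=326941.86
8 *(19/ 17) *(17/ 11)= 152/ 11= 13.82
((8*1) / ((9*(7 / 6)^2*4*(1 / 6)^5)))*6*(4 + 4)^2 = 23887872 / 49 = 487507.59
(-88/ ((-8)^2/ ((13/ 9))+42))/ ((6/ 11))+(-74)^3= -61999558/ 153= -405225.87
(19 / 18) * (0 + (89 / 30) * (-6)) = -1691 / 90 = -18.79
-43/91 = -0.47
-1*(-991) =991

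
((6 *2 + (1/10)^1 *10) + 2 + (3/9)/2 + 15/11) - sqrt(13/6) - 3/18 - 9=81/11 - sqrt(78)/6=5.89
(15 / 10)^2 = 9 / 4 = 2.25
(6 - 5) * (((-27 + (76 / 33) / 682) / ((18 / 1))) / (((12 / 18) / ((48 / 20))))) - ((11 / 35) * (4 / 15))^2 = -5589458311 / 1033869375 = -5.41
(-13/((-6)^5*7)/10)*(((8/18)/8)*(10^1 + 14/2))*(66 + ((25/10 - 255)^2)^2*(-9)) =-43120028586583/52254720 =-825189.16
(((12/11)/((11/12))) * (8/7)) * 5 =5760/847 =6.80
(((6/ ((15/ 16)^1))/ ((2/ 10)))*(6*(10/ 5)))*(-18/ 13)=-6912/ 13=-531.69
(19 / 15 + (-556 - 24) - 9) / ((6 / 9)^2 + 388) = -174 / 115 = -1.51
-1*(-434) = 434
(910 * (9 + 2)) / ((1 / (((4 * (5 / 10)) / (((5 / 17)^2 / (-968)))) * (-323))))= 361801023584 / 5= 72360204716.80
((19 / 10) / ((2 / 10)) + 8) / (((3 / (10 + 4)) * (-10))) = -49 / 6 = -8.17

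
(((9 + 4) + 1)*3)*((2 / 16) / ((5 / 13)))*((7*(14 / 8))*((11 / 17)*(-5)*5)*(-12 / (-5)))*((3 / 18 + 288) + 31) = -281786505 / 136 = -2071959.60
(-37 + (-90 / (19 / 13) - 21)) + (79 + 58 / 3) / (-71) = -489541 / 4047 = -120.96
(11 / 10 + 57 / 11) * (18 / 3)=2073 / 55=37.69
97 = 97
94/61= 1.54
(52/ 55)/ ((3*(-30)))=-26/ 2475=-0.01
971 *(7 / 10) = 6797 / 10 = 679.70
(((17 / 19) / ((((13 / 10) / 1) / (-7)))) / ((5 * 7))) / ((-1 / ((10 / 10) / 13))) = 34 / 3211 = 0.01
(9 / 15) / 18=1 / 30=0.03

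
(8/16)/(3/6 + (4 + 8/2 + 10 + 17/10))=5/202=0.02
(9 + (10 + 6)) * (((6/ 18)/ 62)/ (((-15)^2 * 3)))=1/ 5022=0.00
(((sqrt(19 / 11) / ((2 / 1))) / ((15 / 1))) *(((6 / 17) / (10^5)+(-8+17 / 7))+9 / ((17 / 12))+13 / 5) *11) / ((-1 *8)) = -20120021 *sqrt(209) / 1428000000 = -0.20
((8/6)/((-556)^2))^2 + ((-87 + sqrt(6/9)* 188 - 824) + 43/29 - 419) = -2071032365751379/1558905147216 + 188* sqrt(6)/3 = -1175.02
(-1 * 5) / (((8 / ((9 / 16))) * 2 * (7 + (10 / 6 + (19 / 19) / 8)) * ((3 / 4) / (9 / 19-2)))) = 1305 / 32072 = 0.04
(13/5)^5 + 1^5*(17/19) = 7107692/59375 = 119.71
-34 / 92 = -17 / 46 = -0.37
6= 6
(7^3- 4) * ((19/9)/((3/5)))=10735/9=1192.78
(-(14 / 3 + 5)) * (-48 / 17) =27.29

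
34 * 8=272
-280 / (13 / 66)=-18480 / 13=-1421.54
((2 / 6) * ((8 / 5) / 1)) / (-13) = -8 / 195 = -0.04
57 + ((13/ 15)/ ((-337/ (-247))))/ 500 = 144070711/ 2527500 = 57.00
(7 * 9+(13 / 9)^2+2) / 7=9.58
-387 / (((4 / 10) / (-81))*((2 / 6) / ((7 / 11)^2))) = 23040045 / 242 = 95206.80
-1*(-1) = 1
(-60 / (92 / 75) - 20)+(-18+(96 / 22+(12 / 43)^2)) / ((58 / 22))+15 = -72832658 / 1233283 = -59.06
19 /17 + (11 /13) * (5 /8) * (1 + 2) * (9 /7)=3.16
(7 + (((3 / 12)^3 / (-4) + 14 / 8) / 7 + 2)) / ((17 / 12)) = 2925 / 448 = 6.53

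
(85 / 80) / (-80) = -17 / 1280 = -0.01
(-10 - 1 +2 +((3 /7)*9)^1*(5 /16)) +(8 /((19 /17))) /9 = -134051 /19152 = -7.00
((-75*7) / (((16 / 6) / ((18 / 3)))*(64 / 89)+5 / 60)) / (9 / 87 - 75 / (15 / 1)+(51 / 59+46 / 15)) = 43171096500 / 31989689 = 1349.53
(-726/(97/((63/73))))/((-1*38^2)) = 22869/5112482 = 0.00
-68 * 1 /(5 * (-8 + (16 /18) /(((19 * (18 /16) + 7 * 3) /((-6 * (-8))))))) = 1.94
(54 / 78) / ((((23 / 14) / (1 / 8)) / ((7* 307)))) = 135387 / 1196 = 113.20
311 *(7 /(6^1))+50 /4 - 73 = 907 /3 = 302.33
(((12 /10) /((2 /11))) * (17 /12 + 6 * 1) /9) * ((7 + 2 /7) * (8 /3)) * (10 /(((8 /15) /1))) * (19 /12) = 1581085 /504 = 3137.07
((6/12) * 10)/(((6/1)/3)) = 5/2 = 2.50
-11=-11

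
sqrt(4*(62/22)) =2*sqrt(341)/11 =3.36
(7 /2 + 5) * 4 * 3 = 102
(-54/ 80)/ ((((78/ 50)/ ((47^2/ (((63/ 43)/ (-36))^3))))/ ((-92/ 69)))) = -84302862240/ 4459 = -18906226.11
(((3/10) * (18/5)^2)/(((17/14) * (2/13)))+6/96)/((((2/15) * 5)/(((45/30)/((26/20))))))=36.13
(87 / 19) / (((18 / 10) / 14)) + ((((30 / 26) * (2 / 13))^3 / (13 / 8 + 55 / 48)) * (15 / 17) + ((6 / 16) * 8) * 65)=397390443805 / 1723170813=230.62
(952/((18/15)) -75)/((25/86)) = 37066/15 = 2471.07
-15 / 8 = -1.88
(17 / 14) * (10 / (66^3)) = 85 / 2012472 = 0.00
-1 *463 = -463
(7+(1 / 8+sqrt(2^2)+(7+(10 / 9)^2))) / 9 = 11249 / 5832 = 1.93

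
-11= -11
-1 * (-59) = 59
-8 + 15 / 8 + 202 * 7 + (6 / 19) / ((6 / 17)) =214133 / 152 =1408.77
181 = 181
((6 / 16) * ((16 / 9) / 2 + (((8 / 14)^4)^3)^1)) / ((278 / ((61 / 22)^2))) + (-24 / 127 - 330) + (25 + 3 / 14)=-216392531543312510357 / 709564065553670712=-304.97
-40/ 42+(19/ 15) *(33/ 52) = -811/ 5460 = -0.15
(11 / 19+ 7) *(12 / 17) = 1728 / 323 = 5.35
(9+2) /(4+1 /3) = 33 /13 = 2.54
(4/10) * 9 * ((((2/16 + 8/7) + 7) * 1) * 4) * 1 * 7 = 4167/5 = 833.40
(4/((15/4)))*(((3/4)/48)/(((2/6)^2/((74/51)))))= 37/170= 0.22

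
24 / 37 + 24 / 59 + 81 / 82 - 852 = -152147361 / 179006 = -849.96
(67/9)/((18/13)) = 871/162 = 5.38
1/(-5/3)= -3/5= -0.60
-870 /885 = -58 /59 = -0.98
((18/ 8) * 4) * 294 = 2646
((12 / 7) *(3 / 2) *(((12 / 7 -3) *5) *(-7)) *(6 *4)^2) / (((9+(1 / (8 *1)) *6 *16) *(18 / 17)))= 146880 / 49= 2997.55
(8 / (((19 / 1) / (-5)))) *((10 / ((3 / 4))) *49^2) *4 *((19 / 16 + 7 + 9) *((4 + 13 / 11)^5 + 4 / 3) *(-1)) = 43355346203750000 / 2503611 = 17317125625.25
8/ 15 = 0.53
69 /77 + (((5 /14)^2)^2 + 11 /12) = 2318725 /1267728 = 1.83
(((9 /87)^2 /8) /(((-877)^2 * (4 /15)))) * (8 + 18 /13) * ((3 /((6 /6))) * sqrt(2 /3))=8235 * sqrt(6) /134542197712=0.00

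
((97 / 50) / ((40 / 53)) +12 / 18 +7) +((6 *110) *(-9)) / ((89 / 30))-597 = -1382531353 / 534000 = -2589.01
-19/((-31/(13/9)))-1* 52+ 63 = 3316/279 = 11.89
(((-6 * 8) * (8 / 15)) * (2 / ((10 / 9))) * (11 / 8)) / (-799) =1584 / 19975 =0.08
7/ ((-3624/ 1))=-7/ 3624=-0.00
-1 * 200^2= -40000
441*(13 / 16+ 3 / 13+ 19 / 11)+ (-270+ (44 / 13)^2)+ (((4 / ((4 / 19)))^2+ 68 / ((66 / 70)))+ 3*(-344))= 32514877 / 89232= 364.39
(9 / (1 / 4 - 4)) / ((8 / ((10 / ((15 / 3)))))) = -0.60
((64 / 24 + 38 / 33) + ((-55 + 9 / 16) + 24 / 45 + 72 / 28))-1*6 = -988949 / 18480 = -53.51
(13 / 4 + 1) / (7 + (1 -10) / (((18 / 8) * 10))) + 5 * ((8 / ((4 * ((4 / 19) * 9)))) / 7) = 3875 / 2772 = 1.40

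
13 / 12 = 1.08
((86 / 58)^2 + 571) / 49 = 482060 / 41209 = 11.70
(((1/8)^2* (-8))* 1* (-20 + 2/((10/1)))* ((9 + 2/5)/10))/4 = 0.58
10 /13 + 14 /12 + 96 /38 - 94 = -132695 /1482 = -89.54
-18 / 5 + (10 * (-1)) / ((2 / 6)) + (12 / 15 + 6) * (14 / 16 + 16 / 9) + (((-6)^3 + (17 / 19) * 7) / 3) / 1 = -292319 / 3420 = -85.47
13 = 13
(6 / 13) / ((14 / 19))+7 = 694 / 91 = 7.63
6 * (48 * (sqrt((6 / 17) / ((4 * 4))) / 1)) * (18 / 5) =1296 * sqrt(102) / 85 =153.99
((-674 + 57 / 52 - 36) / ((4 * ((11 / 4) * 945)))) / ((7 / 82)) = -1511383 / 1891890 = -0.80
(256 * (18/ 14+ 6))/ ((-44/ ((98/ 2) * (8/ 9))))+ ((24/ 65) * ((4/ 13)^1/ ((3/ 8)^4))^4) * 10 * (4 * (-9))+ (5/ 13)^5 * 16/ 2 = -50740568096915163608/ 6511570666029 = -7792370.03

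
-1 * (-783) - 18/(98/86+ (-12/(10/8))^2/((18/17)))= 74203569/94793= 782.80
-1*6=-6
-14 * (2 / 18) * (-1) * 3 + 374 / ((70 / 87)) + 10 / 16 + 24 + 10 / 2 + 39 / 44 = 4620061 / 9240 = 500.01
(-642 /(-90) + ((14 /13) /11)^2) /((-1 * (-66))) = 2190983 /20244510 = 0.11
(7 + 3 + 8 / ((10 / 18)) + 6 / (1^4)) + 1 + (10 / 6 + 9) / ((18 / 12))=1733 / 45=38.51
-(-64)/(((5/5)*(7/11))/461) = 324544/7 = 46363.43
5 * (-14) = -70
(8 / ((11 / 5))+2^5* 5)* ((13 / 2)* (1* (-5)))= -58500 / 11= -5318.18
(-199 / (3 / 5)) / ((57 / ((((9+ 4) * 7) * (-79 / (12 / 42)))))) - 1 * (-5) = 50073095 / 342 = 146412.56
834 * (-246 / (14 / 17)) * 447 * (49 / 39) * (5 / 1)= -9094407210 / 13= -699569785.38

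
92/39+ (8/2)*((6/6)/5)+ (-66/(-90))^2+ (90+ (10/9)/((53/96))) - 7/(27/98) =32695667/465075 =70.30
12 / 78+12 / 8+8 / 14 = 405 / 182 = 2.23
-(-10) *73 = 730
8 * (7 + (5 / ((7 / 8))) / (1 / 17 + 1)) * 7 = 6248 / 9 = 694.22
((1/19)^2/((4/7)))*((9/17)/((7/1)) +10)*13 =15587/24548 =0.63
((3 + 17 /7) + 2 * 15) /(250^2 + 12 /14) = 124 /218753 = 0.00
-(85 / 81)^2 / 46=-7225 / 301806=-0.02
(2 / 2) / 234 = 1 / 234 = 0.00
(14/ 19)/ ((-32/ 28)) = -49/ 76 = -0.64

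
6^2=36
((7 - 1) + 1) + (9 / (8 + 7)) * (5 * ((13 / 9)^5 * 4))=1622953 / 19683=82.45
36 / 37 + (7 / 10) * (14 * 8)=14684 / 185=79.37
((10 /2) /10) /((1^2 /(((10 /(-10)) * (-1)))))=0.50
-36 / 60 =-0.60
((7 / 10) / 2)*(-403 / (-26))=217 / 40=5.42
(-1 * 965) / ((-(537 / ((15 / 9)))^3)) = 120625 / 4181062131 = 0.00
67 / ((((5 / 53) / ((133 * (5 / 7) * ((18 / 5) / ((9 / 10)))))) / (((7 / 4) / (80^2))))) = 472283 / 6400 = 73.79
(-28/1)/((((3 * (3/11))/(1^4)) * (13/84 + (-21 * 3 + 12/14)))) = 0.55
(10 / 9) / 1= 10 / 9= 1.11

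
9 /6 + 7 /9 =41 /18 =2.28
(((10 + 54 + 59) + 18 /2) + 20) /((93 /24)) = 1216 /31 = 39.23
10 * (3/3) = 10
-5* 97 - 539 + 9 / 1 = -1015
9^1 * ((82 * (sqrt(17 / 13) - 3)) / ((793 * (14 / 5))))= -5535 / 5551 + 1845 * sqrt(221) / 72163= -0.62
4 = 4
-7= -7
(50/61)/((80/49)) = 245/488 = 0.50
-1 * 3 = -3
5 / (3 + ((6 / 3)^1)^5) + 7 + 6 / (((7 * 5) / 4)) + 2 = 344 / 35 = 9.83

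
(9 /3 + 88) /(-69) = -1.32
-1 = -1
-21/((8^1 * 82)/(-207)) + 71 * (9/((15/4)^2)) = 853891/16400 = 52.07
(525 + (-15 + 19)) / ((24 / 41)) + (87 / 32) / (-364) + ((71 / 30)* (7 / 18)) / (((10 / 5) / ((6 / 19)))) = 9001440319 / 9959040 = 903.85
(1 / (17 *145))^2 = 1 / 6076225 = 0.00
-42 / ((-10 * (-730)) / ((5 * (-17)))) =357 / 730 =0.49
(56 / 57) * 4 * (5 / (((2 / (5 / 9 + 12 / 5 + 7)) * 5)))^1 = 50176 / 2565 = 19.56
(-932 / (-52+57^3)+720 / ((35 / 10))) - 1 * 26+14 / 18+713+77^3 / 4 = 5366633610335 / 46655532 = 115026.74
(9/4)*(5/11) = 45/44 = 1.02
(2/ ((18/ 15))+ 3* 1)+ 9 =41/ 3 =13.67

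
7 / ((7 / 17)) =17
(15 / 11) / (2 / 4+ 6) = 30 / 143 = 0.21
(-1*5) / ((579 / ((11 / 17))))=-55 / 9843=-0.01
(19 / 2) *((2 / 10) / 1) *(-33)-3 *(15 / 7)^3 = -316311 / 3430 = -92.22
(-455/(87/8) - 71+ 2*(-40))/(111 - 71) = -16777/3480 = -4.82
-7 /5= -1.40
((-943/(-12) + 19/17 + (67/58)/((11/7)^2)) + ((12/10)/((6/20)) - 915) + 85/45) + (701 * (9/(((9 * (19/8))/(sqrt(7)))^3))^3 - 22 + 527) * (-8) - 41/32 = -83670752861/17180064 - 1807215937716224 * sqrt(7)/171489472795369539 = -4870.25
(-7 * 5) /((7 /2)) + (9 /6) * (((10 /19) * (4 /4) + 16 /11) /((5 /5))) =-1469 /209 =-7.03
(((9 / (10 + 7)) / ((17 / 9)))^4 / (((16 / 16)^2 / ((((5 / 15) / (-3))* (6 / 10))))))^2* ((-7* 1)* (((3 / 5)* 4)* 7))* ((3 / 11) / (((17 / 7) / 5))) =-2542343699104725852 / 227491072018742610148675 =-0.00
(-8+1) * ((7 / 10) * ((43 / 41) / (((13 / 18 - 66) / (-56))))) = -1061928 / 240875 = -4.41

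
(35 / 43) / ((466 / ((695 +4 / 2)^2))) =17003315 / 20038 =848.55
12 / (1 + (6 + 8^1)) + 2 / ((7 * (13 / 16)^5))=20881964 / 12995255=1.61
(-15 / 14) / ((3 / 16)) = -40 / 7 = -5.71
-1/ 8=-0.12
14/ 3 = 4.67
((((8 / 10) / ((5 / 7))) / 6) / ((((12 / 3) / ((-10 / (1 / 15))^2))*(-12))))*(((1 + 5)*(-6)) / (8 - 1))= 450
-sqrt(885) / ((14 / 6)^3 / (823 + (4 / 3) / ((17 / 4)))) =-377901 * sqrt(885) / 5831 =-1928.00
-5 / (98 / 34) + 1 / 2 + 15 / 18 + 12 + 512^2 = 38536873 / 147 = 262155.60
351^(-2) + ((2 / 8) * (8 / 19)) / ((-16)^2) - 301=-90186948799 / 299624832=-301.00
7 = 7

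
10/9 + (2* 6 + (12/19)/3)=2278/171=13.32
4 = 4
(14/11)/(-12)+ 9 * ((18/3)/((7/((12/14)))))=21041/3234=6.51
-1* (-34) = 34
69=69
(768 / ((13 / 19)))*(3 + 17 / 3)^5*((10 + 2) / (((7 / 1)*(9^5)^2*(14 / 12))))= 0.02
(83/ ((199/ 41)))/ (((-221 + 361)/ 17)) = 57851/ 27860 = 2.08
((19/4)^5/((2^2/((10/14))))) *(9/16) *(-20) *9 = -5014100475/114688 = -43719.49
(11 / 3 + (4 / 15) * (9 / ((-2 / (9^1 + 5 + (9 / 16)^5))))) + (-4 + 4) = -103816177 / 7864320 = -13.20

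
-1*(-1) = 1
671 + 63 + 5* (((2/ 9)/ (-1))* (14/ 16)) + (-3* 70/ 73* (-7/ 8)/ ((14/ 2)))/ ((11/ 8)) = 21197927/ 28908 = 733.29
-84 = -84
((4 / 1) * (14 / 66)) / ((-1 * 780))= -7 / 6435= -0.00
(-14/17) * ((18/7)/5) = -36/85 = -0.42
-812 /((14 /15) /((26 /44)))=-5655 /11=-514.09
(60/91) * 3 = 180/91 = 1.98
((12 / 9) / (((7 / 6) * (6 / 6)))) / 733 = 8 / 5131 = 0.00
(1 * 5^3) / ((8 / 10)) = 625 / 4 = 156.25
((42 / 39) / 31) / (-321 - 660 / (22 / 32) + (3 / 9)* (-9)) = -0.00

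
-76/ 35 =-2.17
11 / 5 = 2.20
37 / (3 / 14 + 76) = 518 / 1067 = 0.49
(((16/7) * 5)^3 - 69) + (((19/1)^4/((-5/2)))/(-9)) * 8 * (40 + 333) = 266792189689/15435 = 17284884.33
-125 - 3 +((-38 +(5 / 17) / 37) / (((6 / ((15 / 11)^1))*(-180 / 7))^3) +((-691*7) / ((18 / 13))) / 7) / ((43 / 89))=-15599125899749657 / 13436762651136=-1160.93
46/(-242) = -23/121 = -0.19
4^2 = 16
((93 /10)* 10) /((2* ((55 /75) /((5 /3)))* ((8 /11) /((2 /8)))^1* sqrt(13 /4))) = 2325* sqrt(13) /416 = 20.15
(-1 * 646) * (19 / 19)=-646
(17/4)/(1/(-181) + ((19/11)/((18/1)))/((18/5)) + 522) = 2741607/336747479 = 0.01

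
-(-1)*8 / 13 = 8 / 13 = 0.62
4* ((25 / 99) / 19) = 0.05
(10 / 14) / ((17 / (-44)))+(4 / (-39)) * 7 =-11912 / 4641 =-2.57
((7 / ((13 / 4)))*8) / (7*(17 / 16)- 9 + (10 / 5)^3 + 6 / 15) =17920 / 7111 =2.52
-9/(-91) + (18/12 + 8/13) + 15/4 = 167/28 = 5.96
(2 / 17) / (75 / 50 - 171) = -4 / 5763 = -0.00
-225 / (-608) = 225 / 608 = 0.37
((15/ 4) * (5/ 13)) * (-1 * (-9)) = 675/ 52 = 12.98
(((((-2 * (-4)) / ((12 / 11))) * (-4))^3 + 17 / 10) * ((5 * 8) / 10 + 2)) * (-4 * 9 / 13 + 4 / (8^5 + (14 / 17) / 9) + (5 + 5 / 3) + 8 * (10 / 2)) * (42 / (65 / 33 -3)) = 2251785612664300174 / 8309906085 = 270976060.33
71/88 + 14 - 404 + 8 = -33545/88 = -381.19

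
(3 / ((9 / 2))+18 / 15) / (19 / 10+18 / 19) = 1064 / 1623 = 0.66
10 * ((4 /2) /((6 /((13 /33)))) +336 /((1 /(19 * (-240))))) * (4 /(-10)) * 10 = 6067353080 /99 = 61286394.75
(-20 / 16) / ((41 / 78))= -195 / 82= -2.38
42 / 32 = 21 / 16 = 1.31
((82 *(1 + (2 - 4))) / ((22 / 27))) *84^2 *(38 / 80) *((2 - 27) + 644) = -208784265.71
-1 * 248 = -248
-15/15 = -1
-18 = -18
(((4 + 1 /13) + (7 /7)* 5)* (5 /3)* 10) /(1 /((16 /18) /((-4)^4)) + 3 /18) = 11800 /22477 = 0.52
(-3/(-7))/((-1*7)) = -3/49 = -0.06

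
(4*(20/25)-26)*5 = -114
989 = 989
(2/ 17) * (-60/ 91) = -120/ 1547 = -0.08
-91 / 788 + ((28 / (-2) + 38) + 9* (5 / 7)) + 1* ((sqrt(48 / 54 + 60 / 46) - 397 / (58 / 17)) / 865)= sqrt(10442) / 59685 + 4175773853 / 138368860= 30.18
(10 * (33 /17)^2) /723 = 3630 /69649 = 0.05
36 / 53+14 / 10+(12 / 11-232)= -667039 / 2915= -228.83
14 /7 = 2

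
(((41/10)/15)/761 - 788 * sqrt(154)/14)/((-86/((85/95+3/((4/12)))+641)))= -507047/186521100+2436299 * sqrt(154)/5719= 5286.53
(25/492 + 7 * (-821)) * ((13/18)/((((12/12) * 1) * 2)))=-36757487/17712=-2075.29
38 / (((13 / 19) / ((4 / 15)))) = 2888 / 195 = 14.81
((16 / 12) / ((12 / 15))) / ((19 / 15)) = 25 / 19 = 1.32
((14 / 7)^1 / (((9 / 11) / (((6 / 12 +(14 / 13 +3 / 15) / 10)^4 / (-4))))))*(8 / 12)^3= -940780544 / 33469921875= -0.03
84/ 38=42/ 19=2.21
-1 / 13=-0.08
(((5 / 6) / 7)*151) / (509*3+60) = 755 / 66654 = 0.01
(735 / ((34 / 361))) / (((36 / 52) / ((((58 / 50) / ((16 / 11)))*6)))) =73356283 / 1360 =53938.44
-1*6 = -6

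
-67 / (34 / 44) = -1474 / 17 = -86.71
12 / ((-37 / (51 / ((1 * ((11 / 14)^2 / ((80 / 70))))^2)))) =-30707712 / 541717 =-56.69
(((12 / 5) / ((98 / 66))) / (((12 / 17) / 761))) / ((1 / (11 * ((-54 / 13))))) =-253591074 / 3185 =-79620.43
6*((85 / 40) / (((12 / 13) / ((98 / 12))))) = 10829 / 96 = 112.80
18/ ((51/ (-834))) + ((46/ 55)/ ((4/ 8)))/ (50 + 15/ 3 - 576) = -294.36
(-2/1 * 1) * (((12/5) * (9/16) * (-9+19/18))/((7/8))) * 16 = 13728/35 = 392.23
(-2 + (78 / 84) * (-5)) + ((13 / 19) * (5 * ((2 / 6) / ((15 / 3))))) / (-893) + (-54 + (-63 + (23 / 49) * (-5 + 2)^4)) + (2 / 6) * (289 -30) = 3544829 / 4988298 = 0.71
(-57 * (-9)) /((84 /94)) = 8037 /14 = 574.07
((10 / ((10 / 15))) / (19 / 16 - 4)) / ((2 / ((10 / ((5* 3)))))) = -16 / 9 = -1.78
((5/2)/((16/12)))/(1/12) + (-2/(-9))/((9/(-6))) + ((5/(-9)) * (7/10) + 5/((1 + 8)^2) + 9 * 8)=7616/81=94.02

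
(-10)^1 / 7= -10 / 7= -1.43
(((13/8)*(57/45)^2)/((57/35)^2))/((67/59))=37583/43416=0.87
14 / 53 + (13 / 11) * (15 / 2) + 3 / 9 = 33095 / 3498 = 9.46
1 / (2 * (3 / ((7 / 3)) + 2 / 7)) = 7 / 22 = 0.32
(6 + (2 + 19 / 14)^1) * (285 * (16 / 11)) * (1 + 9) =2986800 / 77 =38789.61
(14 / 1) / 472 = 7 / 236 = 0.03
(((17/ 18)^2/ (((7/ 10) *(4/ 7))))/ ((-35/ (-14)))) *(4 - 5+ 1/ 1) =0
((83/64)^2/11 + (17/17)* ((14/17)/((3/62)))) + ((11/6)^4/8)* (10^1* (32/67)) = 99418802203/4156821504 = 23.92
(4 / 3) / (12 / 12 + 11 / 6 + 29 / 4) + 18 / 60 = 523 / 1210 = 0.43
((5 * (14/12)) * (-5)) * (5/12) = -12.15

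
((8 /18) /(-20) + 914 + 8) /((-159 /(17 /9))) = -705313 /64395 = -10.95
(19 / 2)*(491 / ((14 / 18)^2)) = 755649 / 98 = 7710.70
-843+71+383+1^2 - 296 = -684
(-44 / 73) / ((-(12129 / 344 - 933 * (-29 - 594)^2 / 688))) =-30272 / 26433307227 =-0.00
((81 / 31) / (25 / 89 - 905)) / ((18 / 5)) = -267 / 332816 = -0.00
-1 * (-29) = 29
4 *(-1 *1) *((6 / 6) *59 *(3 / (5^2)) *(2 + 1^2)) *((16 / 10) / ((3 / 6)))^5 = -2227175424 / 78125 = -28507.85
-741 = -741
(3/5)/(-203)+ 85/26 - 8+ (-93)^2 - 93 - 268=218595397/26390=8283.27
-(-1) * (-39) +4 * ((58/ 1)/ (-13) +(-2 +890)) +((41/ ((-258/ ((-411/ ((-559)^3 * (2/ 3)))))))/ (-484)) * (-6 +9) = 50824782530380361/ 14541500822992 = 3495.15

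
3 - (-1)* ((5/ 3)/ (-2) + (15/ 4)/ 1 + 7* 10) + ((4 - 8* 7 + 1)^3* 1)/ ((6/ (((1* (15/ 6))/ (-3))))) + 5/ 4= 222011/ 12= 18500.92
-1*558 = -558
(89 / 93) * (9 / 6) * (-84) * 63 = -235494 / 31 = -7596.58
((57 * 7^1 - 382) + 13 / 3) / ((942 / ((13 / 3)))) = 416 / 4239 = 0.10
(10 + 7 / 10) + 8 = 187 / 10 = 18.70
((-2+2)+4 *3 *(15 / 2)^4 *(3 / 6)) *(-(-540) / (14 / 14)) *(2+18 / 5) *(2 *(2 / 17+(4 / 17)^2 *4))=11252115000 / 289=38934653.98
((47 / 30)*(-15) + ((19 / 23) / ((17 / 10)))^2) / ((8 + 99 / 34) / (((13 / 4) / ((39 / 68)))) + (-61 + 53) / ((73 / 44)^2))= 23.72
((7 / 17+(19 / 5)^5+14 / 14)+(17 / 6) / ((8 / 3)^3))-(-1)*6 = 43515259517 / 54400000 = 799.91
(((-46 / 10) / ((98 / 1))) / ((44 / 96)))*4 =-1104 / 2695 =-0.41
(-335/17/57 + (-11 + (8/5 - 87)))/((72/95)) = -468733/3672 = -127.65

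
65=65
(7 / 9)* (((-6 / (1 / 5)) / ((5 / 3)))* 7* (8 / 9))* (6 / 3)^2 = -3136 / 9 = -348.44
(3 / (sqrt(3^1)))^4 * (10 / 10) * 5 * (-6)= -270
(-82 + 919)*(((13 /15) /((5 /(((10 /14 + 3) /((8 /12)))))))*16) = 12932.85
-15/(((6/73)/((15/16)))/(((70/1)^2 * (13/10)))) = -17437875/16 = -1089867.19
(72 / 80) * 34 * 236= 36108 / 5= 7221.60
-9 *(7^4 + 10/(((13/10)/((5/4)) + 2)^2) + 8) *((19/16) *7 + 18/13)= -9719279577/46208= -210337.59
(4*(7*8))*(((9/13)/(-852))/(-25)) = 168/23075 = 0.01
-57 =-57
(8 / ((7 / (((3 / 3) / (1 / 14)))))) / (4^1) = 4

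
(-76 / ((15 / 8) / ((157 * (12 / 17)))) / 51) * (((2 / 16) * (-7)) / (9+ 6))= 334096 / 65025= 5.14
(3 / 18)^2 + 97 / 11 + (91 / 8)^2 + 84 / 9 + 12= 1011035 / 6336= 159.57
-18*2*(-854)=30744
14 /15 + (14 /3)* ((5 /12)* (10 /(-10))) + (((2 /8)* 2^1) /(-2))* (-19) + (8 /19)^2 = 254473 /64980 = 3.92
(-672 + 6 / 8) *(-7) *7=131565 / 4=32891.25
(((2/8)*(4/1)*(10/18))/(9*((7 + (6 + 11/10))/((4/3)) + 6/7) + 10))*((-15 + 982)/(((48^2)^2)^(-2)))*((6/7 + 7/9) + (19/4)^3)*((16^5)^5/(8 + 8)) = 36540753916599424338041786442257043934700529254400/31609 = 1156023724780898615522218000000000000000000000.00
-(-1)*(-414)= -414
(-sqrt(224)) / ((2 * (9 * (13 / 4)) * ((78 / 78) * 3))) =-8 * sqrt(14) / 351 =-0.09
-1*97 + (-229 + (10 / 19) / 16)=-49547 / 152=-325.97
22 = 22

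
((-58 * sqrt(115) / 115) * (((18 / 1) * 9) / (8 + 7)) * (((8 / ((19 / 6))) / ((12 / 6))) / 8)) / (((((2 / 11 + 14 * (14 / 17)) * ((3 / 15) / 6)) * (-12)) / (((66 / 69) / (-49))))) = -3221262 * sqrt(115) / 898810675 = -0.04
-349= -349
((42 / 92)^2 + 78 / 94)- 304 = -30130157 / 99452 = -302.96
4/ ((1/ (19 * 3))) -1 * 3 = 225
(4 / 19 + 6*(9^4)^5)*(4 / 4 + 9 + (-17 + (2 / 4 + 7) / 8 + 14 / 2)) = 10394803967493674124885 / 152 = 68386868207195224505.82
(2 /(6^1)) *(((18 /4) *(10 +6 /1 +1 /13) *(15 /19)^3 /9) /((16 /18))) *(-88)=-1225125 /9386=-130.53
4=4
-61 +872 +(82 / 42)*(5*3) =5882 / 7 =840.29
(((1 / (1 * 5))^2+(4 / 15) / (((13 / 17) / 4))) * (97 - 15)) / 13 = 114718 / 12675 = 9.05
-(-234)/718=117/359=0.33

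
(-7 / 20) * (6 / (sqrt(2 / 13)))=-21 * sqrt(26) / 20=-5.35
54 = 54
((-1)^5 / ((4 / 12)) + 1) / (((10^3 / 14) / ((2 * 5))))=-7 / 25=-0.28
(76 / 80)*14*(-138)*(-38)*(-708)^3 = -123761083082112 / 5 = -24752216616422.40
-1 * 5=-5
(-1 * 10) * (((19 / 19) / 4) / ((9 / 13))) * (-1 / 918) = 65 / 16524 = 0.00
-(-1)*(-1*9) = -9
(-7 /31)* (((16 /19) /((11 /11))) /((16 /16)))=-112 /589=-0.19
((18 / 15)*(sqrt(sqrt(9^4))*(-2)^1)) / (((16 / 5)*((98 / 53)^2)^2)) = -213042987 / 368947264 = -0.58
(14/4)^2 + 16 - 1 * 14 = 14.25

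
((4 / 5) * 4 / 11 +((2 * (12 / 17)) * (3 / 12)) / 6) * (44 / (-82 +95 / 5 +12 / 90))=-3924 / 16031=-0.24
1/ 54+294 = 294.02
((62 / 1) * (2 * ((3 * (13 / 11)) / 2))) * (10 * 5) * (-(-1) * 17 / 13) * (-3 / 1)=-474300 / 11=-43118.18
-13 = -13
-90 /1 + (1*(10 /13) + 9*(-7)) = -1979 /13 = -152.23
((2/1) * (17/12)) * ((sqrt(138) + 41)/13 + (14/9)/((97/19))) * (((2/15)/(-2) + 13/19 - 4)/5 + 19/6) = 30.78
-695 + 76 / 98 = -34017 / 49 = -694.22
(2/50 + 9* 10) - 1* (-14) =104.04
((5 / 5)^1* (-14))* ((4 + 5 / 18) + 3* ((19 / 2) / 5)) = -6286 / 45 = -139.69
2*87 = 174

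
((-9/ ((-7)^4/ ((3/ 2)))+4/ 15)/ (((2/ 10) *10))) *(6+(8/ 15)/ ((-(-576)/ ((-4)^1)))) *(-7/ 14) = -30442057/ 77792400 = -0.39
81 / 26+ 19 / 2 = 164 / 13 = 12.62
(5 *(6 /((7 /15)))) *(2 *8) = 7200 /7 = 1028.57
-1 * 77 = -77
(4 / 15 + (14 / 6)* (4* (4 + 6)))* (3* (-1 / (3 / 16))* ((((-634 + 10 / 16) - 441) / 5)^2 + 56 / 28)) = -345745413 / 5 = -69149082.60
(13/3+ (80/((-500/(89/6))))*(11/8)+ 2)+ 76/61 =26327/6100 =4.32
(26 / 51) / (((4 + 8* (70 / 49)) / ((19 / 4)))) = 1729 / 11016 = 0.16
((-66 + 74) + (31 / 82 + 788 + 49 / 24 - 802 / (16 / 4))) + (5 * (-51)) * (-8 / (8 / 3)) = 1341113 / 984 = 1362.92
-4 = -4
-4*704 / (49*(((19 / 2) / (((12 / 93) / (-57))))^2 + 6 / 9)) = -540672 / 165690516635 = -0.00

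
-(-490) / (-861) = -70 / 123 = -0.57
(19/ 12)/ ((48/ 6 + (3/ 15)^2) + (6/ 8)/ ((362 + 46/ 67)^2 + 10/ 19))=1065838714550/ 5412220637031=0.20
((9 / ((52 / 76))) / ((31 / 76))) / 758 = 6498 / 152737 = 0.04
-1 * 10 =-10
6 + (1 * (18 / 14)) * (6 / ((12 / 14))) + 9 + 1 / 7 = 169 / 7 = 24.14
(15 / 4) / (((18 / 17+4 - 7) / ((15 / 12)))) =-425 / 176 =-2.41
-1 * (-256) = 256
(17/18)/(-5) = -17/90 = -0.19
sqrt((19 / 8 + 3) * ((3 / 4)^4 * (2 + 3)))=9 * sqrt(430) / 64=2.92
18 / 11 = 1.64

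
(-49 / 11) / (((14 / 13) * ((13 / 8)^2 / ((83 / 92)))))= -4648 / 3289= -1.41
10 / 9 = 1.11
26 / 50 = 13 / 25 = 0.52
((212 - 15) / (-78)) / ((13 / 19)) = -3743 / 1014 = -3.69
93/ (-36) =-31/ 12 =-2.58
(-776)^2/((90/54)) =361305.60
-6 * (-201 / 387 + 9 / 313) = 39620 / 13459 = 2.94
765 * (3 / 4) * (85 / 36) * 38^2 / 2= 7824675 / 8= 978084.38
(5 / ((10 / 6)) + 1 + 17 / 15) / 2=77 / 30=2.57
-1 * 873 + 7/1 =-866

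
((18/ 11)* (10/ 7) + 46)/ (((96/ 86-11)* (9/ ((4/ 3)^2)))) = -2560736/ 2650725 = -0.97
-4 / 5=-0.80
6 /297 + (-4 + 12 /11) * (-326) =93890 /99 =948.38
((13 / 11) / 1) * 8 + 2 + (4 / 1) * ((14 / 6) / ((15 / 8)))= 8134 / 495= 16.43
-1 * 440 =-440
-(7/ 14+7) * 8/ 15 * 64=-256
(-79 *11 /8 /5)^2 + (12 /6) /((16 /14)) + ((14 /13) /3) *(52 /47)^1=106962101 /225600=474.12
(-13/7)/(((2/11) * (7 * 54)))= -143/5292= -0.03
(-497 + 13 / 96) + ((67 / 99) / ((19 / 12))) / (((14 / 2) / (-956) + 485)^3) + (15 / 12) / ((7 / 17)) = -6913074810922885472662217 / 13998928058433783422496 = -493.83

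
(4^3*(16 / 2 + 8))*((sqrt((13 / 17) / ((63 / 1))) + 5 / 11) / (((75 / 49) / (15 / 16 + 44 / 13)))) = 402752*sqrt(1547) / 49725 + 2819264 / 2145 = 1632.91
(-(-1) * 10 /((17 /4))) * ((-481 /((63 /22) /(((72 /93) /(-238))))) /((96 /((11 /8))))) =291005 /15803676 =0.02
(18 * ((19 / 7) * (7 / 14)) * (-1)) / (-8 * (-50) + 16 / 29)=-0.06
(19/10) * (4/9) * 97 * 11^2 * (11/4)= 2453033/90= 27255.92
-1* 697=-697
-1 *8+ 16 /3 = -8 /3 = -2.67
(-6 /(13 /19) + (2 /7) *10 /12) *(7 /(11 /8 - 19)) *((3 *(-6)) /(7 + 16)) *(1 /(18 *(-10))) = 9316 /632385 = 0.01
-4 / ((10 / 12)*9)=-8 / 15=-0.53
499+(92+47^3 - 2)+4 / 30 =1566182 / 15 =104412.13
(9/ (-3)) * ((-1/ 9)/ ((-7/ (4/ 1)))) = -4/ 21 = -0.19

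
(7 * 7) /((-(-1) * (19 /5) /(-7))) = -1715 /19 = -90.26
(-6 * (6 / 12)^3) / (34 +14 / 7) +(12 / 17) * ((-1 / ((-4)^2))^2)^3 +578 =577.98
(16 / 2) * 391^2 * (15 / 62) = 9172860 / 31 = 295898.71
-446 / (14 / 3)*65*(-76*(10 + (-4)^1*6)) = -6609720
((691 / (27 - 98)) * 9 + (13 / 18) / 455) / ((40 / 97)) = -212.41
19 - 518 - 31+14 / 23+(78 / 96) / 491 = -529.39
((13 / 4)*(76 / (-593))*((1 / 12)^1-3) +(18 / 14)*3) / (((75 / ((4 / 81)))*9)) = 252647 / 680867775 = 0.00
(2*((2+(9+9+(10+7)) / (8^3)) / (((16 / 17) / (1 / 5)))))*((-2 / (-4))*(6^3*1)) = 486081 / 5120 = 94.94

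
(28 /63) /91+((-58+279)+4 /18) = 60395 /273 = 221.23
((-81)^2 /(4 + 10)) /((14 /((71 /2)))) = 465831 /392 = 1188.34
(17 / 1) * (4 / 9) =68 / 9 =7.56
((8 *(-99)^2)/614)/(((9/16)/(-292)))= -66290.66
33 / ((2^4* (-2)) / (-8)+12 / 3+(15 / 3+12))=33 / 25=1.32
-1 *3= -3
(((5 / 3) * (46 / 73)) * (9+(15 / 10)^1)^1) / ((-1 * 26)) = -805 / 1898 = -0.42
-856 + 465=-391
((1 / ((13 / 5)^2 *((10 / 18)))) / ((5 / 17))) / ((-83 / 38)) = -5814 / 14027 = -0.41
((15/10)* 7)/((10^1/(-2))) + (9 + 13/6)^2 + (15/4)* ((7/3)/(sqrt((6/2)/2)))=35* sqrt(6)/12 + 22067/180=129.74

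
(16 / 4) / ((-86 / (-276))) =552 / 43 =12.84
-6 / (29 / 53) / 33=-106 / 319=-0.33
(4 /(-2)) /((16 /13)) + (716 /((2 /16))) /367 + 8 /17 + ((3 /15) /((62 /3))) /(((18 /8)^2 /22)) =3027797477 /208881720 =14.50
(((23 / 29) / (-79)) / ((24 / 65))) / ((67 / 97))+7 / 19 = 23032211 / 69994632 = 0.33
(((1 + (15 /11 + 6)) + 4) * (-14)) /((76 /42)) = -19992 /209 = -95.66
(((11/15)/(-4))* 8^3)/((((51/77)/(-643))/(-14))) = -975960832/765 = -1275765.79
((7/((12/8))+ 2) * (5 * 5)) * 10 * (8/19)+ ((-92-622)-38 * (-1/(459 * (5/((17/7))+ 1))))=-162971/13338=-12.22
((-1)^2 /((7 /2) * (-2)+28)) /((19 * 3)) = 1 /1197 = 0.00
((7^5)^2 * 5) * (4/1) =5649504980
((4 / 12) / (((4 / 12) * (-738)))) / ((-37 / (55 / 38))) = 55 / 1037628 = 0.00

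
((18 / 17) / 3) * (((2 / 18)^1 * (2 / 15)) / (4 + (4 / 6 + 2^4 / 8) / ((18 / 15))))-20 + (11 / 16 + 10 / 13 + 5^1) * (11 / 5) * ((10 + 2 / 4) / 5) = 12166767 / 1237600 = 9.83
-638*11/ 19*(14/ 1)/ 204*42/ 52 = -171941/ 8398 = -20.47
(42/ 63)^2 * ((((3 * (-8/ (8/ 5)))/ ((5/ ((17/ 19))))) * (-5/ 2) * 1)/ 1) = 170/ 57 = 2.98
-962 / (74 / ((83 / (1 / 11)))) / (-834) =11869 / 834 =14.23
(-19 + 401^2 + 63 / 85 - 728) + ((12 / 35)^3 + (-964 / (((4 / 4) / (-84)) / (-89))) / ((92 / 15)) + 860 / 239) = -4066620265916053 / 4006625875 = -1014973.79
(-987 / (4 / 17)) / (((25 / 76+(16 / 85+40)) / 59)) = -532929005 / 87247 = -6108.28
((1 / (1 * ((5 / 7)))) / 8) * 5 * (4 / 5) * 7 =49 / 10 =4.90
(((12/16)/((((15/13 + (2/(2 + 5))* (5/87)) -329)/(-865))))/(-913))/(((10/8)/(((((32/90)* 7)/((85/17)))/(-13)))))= 983332/14810161025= 0.00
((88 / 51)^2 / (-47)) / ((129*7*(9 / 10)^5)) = -774400000 / 6518362482009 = -0.00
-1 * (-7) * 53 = 371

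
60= 60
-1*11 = -11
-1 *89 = -89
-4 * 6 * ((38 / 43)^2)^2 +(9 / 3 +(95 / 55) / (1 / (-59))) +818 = 26492240006 / 37606811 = 704.45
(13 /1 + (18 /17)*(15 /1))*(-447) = -219477 /17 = -12910.41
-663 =-663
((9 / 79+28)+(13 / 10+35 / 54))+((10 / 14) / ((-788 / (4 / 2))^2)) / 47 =16374502591453 / 544689748260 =30.06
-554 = -554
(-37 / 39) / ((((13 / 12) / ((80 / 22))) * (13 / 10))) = -59200 / 24167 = -2.45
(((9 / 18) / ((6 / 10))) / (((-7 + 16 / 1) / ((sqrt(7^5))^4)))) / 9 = 1412376245 / 486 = 2906123.96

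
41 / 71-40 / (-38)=2199 / 1349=1.63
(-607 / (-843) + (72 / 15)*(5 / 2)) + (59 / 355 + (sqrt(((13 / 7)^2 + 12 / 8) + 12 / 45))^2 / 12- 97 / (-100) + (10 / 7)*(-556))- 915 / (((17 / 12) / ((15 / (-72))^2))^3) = -3452680205496051631 / 4426393086259200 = -780.02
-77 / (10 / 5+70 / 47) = -3619 / 164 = -22.07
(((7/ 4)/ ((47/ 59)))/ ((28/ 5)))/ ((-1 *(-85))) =59/ 12784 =0.00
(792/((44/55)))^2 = 980100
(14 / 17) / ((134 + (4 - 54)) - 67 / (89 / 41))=1246 / 80393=0.02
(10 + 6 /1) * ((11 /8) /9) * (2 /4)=11 /9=1.22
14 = 14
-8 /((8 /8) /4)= -32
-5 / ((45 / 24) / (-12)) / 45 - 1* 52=-2308 / 45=-51.29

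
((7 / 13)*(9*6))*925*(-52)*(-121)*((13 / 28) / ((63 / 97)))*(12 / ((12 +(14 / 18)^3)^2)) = 5400447428118600 / 578523967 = 9334872.43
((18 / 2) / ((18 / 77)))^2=5929 / 4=1482.25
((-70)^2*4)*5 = 98000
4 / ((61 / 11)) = 44 / 61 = 0.72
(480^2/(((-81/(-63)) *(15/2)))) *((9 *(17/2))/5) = 365568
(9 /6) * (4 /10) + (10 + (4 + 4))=93 /5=18.60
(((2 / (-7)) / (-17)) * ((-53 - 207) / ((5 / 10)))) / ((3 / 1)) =-1040 / 357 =-2.91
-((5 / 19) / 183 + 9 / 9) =-3482 / 3477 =-1.00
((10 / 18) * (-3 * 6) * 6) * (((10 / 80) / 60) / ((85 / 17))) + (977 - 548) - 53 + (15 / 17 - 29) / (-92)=5885029 / 15640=376.28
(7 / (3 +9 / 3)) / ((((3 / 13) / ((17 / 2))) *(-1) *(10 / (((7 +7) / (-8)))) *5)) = 10829 / 7200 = 1.50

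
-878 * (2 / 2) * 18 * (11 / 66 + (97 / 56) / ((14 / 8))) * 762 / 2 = -341208360 / 49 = -6963435.92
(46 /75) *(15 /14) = 23 /35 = 0.66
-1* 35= -35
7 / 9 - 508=-4565 / 9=-507.22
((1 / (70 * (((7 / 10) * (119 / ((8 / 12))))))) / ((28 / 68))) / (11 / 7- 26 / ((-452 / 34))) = 113 / 1435455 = 0.00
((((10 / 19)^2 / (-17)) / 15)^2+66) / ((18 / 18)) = 22371685186 / 338964921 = 66.00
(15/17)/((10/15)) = 45/34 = 1.32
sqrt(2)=1.41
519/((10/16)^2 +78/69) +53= 882635/2239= 394.21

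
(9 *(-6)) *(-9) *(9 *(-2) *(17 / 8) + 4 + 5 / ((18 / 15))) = -29241 / 2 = -14620.50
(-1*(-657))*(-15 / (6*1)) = -3285 / 2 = -1642.50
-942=-942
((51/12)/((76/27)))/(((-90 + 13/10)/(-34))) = 39015/67412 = 0.58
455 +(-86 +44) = 413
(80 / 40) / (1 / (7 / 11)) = 14 / 11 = 1.27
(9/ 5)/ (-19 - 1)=-9/ 100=-0.09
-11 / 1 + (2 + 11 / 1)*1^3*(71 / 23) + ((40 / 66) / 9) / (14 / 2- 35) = 1392815 / 47817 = 29.13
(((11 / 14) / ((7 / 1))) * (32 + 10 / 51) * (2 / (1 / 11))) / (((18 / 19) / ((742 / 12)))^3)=710092587406741 / 32122656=22105662.35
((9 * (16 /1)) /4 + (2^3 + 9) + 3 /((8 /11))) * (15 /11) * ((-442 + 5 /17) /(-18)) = 5719355 /2992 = 1911.55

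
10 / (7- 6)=10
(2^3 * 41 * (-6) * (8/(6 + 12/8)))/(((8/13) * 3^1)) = -17056/15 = -1137.07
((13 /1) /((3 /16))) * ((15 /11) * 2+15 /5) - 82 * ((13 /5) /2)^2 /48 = 10406981 /26400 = 394.20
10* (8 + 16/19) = 1680/19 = 88.42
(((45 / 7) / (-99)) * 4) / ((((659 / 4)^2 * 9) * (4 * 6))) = -40 / 902870199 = -0.00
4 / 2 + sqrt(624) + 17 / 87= 191 / 87 + 4 * sqrt(39)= 27.18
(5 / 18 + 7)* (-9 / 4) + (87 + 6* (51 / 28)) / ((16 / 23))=27865 / 224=124.40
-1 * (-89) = 89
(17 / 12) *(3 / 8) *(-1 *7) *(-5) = 595 / 32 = 18.59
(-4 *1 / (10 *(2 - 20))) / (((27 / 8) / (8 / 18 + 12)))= 896 / 10935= 0.08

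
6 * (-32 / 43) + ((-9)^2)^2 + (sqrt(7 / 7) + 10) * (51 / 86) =564423 / 86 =6563.06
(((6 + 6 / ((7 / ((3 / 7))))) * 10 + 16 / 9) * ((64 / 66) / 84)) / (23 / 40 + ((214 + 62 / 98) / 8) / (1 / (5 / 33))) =2309120 / 14180481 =0.16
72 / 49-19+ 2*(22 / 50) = -20397 / 1225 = -16.65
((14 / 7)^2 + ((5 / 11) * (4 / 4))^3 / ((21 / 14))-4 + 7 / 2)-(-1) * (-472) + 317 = -1209379 / 7986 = -151.44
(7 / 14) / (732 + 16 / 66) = 33 / 48328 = 0.00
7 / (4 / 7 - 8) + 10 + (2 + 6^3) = 11807 / 52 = 227.06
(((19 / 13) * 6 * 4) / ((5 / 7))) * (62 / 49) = 28272 / 455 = 62.14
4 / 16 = 1 / 4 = 0.25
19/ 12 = 1.58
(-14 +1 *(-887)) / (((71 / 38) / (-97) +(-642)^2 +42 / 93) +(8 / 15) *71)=-1544304990 / 706510618493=-0.00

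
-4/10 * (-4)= 8/5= 1.60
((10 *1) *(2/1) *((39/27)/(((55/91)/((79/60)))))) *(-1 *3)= -93457/495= -188.80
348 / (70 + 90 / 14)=2436 / 535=4.55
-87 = -87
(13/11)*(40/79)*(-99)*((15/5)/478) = -7020/18881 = -0.37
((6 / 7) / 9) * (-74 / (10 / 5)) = -74 / 21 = -3.52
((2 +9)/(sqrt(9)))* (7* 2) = 51.33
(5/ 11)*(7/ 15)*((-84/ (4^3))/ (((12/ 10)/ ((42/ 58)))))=-1715/ 10208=-0.17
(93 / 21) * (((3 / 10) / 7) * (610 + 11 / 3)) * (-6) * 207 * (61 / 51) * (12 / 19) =-1235375172 / 11305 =-109276.88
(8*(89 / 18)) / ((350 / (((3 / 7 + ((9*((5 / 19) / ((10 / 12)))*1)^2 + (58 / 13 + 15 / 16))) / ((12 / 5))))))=650481509 / 993414240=0.65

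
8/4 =2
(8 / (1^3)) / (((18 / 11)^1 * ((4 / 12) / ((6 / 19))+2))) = 8 / 5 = 1.60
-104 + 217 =113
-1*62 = -62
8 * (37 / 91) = 296 / 91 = 3.25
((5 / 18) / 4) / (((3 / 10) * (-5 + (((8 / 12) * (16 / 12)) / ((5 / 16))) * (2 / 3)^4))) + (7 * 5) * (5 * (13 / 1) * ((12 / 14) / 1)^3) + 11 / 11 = 649358131 / 452956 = 1433.60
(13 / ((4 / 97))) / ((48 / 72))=3783 / 8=472.88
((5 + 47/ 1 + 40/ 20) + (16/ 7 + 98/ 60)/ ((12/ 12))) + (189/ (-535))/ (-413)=76786153/ 1325730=57.92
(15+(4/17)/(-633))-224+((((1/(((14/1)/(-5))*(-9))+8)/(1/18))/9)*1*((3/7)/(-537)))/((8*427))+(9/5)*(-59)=-1524395259774203/4836273616440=-315.20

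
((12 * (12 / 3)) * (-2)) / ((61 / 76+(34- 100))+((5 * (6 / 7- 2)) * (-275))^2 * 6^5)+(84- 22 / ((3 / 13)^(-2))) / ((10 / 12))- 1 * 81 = 222290066410429287 / 12084868182967645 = 18.39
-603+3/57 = -11456/19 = -602.95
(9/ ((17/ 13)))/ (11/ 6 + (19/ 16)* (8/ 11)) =2.55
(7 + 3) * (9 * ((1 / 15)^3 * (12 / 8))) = 1 / 25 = 0.04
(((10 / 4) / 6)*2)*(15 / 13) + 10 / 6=205 / 78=2.63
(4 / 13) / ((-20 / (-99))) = 99 / 65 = 1.52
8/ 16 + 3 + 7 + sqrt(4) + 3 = 31/ 2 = 15.50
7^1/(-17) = -7/17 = -0.41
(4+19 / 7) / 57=47 / 399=0.12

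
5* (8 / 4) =10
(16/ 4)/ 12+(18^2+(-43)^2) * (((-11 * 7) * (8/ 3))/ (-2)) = 223095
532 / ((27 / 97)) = 51604 / 27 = 1911.26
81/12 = 27/4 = 6.75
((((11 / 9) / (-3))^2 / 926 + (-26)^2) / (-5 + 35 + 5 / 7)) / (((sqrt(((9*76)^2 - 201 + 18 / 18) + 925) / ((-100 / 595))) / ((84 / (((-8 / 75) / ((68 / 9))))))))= 319435637500*sqrt(468581) / 6800825785041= 32.15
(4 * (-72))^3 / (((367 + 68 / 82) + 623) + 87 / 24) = -24021.09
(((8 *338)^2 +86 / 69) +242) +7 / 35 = 2522591509 / 345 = 7311859.45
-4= -4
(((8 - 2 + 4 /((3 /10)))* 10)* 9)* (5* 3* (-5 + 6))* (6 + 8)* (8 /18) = 162400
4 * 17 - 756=-688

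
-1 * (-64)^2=-4096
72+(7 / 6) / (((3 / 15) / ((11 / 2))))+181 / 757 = 947665 / 9084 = 104.32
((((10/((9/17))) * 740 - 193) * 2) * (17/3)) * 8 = 33745136/27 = 1249819.85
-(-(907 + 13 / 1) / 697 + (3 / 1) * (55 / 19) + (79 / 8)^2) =-88891163 / 847552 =-104.88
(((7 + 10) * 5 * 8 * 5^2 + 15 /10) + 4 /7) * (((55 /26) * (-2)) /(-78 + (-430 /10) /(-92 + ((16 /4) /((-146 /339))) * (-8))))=8457170370 /8884967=951.85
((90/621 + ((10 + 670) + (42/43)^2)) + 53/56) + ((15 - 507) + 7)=197.05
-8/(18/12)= -16/3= -5.33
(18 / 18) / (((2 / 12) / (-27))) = -162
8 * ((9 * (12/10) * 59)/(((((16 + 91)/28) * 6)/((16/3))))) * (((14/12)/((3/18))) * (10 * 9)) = 79930368/107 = 747012.79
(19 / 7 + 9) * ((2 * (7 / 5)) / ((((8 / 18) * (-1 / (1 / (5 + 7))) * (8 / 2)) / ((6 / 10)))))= -369 / 400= -0.92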